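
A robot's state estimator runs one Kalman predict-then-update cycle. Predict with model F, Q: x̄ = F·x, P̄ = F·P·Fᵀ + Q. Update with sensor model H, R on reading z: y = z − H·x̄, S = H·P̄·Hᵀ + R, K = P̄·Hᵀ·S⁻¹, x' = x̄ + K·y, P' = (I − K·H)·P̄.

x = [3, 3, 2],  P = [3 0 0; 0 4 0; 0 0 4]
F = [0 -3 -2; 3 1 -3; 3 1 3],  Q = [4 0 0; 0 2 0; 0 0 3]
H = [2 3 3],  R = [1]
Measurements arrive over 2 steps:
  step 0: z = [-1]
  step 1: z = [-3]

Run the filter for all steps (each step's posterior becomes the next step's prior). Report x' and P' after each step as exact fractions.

step 0: x' = [-8077/549, -198/61, 4661/366], P' = [29944/549 252/61 -7408/183; 252/61 1617/61 -1781/61; -7408/183 -1781/61 6859/122]
step 1: x' = [3180371/2238333, -11756875/4476666, 1510318/2238333], P' = [32468493/746111 -72183243/746111 50551221/746111; -72183243/746111 347396439/1492222 -251020175/1492222; 50551221/746111 -251020175/1492222 91817108/746111]

step 0: x̄ = F·x = [-13, 6, 18]
step 0: P̄ = F·P·Fᵀ + Q = [56 12 -36; 12 69 -5; -36 -5 70]
step 0: y = z − H·x̄ = [-47]
step 0: S = H·P̄·Hᵀ + R = [1098]
step 0: K = P̄·Hᵀ·S⁻¹ = [20/549; 12/61; 41/366]
step 0: x' = x̄ + K·y = [-8077/549, -198/61, 4661/366]
step 0: P' = (I − K·H)·P̄ = [29944/549 252/61 -7408/183; 252/61 1617/61 -1781/61; -7408/183 -1781/61 6859/122]
step 1: x̄ = F·x = [-2879/183, -31325/366, -3359/366]
step 1: P̄ = F·P·Fᵀ + Q = [7143/61 15807/61 6711/61; 15807/61 238389/122 4415/122; 6711/61 4415/122 17975/122]
step 1: y = z − H·x̄ = [57235/183]
step 1: S = H·P̄·Hᵀ + R = [1492222/61]
step 1: K = P̄·Hᵀ·S⁻¹ = [40920/746111; 197910/746111; 47007/1492222]
step 1: x' = x̄ + K·y = [3180371/2238333, -11756875/4476666, 1510318/2238333]
step 1: P' = (I − K·H)·P̄ = [32468493/746111 -72183243/746111 50551221/746111; -72183243/746111 347396439/1492222 -251020175/1492222; 50551221/746111 -251020175/1492222 91817108/746111]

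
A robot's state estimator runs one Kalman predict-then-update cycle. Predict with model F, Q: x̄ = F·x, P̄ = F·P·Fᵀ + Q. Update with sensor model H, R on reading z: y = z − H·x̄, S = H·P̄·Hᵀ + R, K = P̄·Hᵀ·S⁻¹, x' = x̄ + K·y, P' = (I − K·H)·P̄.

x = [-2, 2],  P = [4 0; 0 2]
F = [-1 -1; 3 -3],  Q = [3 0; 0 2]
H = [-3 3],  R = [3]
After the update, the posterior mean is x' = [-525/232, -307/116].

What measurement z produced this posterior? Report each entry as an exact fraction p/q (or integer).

x̄ = F·x = [0, -12]
P̄ = F·P·Fᵀ + Q = [9 -6; -6 56]
S = H·P̄·Hᵀ + R = [696]
K = P̄·Hᵀ·S⁻¹ = [-15/232; 31/116]
x' − x̄ = [-525/232, 1085/116] = K·y
y = (KᵀK)⁻¹·Kᵀ·(x' − x̄) = [35]
z = y + H·x̄ = [35] + [-36] = [-1]

z = [-1]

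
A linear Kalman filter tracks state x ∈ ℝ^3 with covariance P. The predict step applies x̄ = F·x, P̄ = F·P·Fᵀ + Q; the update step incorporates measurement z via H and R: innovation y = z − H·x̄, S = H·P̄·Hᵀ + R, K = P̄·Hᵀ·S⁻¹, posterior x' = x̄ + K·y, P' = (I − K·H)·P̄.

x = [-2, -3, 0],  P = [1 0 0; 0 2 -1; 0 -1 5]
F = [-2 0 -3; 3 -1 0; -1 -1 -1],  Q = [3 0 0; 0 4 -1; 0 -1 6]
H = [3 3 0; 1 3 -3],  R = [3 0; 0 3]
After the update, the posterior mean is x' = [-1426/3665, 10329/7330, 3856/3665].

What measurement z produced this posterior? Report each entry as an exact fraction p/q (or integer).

z = [3, 1]

x̄ = F·x = [4, -3, 5]
P̄ = F·P·Fᵀ + Q = [52 -9 14; -9 15 -3; 14 -3 12]
S = H·P̄·Hᵀ + R = [444 84; 84 214]
K = P̄·Hᵀ·S⁻¹ = [4839/14660 -766/3665; 3/3665 1539/7330; 1611/14660 -689/3665]
x' − x̄ = [-16086/3665, 32319/7330, -14469/3665] = K·y
y = (KᵀK)⁻¹·Kᵀ·(x' − x̄) = [0, 21]
z = y + H·x̄ = [0, 21] + [3, -20] = [3, 1]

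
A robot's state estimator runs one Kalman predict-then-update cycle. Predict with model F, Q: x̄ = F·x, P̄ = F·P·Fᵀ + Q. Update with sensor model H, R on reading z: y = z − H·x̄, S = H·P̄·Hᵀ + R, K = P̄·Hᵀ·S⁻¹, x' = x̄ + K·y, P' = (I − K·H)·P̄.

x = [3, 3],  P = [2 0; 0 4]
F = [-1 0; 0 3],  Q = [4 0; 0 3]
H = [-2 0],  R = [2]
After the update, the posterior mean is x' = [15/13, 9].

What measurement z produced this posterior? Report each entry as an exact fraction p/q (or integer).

x̄ = F·x = [-3, 9]
P̄ = F·P·Fᵀ + Q = [6 0; 0 39]
S = H·P̄·Hᵀ + R = [26]
K = P̄·Hᵀ·S⁻¹ = [-6/13; 0]
x' − x̄ = [54/13, 0] = K·y
y = (KᵀK)⁻¹·Kᵀ·(x' − x̄) = [-9]
z = y + H·x̄ = [-9] + [6] = [-3]

z = [-3]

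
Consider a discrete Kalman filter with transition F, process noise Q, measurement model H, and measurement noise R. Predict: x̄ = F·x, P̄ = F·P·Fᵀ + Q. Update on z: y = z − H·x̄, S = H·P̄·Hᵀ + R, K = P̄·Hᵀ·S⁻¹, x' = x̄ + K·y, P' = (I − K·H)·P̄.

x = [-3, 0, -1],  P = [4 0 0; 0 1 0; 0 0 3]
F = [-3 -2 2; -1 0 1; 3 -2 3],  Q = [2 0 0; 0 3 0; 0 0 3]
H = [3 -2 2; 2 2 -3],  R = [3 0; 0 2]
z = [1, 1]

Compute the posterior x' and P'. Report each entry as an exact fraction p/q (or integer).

x' = [29995/91894, -225053/551364, -57347/137841]
P' = [15179/45947 68313/91894 27924/45947; 68313/91894 2429191/551364 468034/137841; 27924/45947 468034/137841 385090/137841]

x̄ = F·x = [7, 2, -12]
P̄ = F·P·Fᵀ + Q = [54 18 -14; 18 10 -3; -14 -3 70]
y = z − H·x̄ = [8, -53]
S = H·P̄·Hᵀ + R = [449 -60; -60 1236]
K = P̄·Hᵀ·S⁻¹ = [11024/45947 14899/91894; 3209/45947 30865/551364; 9492/45947 -25829/137841]
x' = x̄ + K·y = [29995/91894, -225053/551364, -57347/137841]
P' = (I − K·H)·P̄ = [15179/45947 68313/91894 27924/45947; 68313/91894 2429191/551364 468034/137841; 27924/45947 468034/137841 385090/137841]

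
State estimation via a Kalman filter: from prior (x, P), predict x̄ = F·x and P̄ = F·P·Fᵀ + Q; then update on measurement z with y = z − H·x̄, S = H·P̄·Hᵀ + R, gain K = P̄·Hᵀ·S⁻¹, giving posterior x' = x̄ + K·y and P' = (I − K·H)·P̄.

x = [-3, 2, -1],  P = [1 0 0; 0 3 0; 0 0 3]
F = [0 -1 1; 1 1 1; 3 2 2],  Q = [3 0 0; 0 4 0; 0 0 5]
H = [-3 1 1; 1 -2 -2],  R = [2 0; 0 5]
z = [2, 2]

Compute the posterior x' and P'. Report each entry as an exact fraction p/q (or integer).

x̄ = F·x = [-3, -2, -7]
P̄ = F·P·Fᵀ + Q = [9 0 0; 0 11 15; 0 15 38]
y = z − H·x̄ = [2, -13]
S = H·P̄·Hᵀ + R = [162 -185; -185 330]
K = P̄·Hᵀ·S⁻¹ = [-1449/3847 -3537/19235; -208/3847 -3614/19235; -424/3847 -7367/19235]
x' = x̄ + K·y = [-26214/19235, 6432/19235, -43114/19235]
P' = (I − K·H)·P̄ = [9333/19235 4446/19235 9063/19235; 4446/19235 50697/19235 -39439/19235; 9063/19235 -39439/19235 62388/19235]

x' = [-26214/19235, 6432/19235, -43114/19235]
P' = [9333/19235 4446/19235 9063/19235; 4446/19235 50697/19235 -39439/19235; 9063/19235 -39439/19235 62388/19235]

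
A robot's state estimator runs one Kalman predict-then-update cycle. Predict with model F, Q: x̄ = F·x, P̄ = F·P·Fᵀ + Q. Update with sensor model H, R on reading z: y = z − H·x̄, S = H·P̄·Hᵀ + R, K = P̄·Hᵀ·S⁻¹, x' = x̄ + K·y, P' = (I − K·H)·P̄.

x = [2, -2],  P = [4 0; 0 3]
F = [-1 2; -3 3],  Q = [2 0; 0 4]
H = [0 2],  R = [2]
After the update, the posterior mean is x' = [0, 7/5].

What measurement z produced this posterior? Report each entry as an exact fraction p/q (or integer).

x̄ = F·x = [-6, -12]
P̄ = F·P·Fᵀ + Q = [18 30; 30 67]
S = H·P̄·Hᵀ + R = [270]
K = P̄·Hᵀ·S⁻¹ = [2/9; 67/135]
x' − x̄ = [6, 67/5] = K·y
y = (KᵀK)⁻¹·Kᵀ·(x' − x̄) = [27]
z = y + H·x̄ = [27] + [-24] = [3]

z = [3]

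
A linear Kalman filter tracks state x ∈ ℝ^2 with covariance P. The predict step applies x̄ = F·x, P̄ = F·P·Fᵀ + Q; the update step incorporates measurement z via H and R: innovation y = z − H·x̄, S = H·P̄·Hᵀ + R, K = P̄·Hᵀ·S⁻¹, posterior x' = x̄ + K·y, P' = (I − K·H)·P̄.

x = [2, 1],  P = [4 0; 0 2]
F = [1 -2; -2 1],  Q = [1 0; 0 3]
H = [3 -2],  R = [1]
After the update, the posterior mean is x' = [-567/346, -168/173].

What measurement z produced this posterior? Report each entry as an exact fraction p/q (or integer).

z = [-3]

x̄ = F·x = [0, -3]
P̄ = F·P·Fᵀ + Q = [13 -12; -12 21]
S = H·P̄·Hᵀ + R = [346]
K = P̄·Hᵀ·S⁻¹ = [63/346; -39/173]
x' − x̄ = [-567/346, 351/173] = K·y
y = (KᵀK)⁻¹·Kᵀ·(x' − x̄) = [-9]
z = y + H·x̄ = [-9] + [6] = [-3]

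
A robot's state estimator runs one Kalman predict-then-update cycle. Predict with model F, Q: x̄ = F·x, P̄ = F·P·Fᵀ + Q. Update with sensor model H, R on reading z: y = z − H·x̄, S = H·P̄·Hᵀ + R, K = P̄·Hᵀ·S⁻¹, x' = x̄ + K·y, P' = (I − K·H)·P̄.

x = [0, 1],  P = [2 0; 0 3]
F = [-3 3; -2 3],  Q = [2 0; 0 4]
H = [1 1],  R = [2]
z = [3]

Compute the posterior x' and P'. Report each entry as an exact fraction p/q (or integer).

x̄ = F·x = [3, 3]
P̄ = F·P·Fᵀ + Q = [47 39; 39 39]
y = z − H·x̄ = [-3]
S = H·P̄·Hᵀ + R = [166]
K = P̄·Hᵀ·S⁻¹ = [43/83; 39/83]
x' = x̄ + K·y = [120/83, 132/83]
P' = (I − K·H)·P̄ = [203/83 -117/83; -117/83 195/83]

x' = [120/83, 132/83]
P' = [203/83 -117/83; -117/83 195/83]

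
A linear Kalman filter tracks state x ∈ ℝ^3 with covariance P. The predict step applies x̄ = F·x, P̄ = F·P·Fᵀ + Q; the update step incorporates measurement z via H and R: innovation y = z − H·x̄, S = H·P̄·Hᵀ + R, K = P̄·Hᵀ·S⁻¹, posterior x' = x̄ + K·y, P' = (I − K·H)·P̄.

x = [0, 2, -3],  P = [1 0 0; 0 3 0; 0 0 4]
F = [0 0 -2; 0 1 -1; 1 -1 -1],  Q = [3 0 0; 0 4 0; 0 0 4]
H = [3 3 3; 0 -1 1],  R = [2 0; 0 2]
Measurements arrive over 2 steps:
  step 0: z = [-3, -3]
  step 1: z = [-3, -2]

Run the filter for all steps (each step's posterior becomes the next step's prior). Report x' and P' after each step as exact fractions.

step 0: x̄ = F·x = [6, 5, 1]
step 0: P̄ = F·P·Fᵀ + Q = [19 8 8; 8 11 1; 8 1 12]
step 0: y = z − H·x̄ = [-39, 1]
step 0: S = H·P̄·Hᵀ + R = [686 3; 3 23]
step 0: K = P̄·Hᵀ·S⁻¹ = [2415/15769 -315/15769; 1410/15769 -7040/15769; 1416/15769 7357/15769]
step 0: x' = x̄ + K·y = [114/15769, 16815/15769, -32098/15769]
step 0: P' = (I − K·H)·P̄ = [46036/15769 -21898/15769 -22528/15769; -21898/15769 18459/15769 4379/15769; -22528/15769 4379/15769 19093/15769]
step 1: x̄ = F·x = [64196/15769, 48913/15769, 15397/15769]
step 1: P̄ = F·P·Fᵀ + Q = [123679/15769 29428/15769 92000/15769; 29428/15769 91870/15769 1264/15769; 92000/15769 1264/15769 244274/15769]
step 1: y = z − H·x̄ = [-432825/15769, 1978/15769]
step 1: S = H·P̄·Hᵀ + R = [6378401/15769 644928/15769; 644928/15769 365154/15769]
step 1: K = P̄·Hᵀ·S⁻¹ = [2411387/20220755 -2381882/60662265; 2036658/20220755 -8614501/20220755; 2251634/20220755 28440361/60662265]
step 1: x' = x̄ + K·y = [48096751/60662265, 5739223/20220755, -122608823/60662265]
step 1: P' = (I − K·H)·P̄ = [147901382/60662265 -23052474/20220755 -73921186/60662265; -23052474/20220755 20819624/20220755 3590622/20220755; -73921186/60662265 3590622/20220755 67652588/60662265]

step 0: x' = [114/15769, 16815/15769, -32098/15769], P' = [46036/15769 -21898/15769 -22528/15769; -21898/15769 18459/15769 4379/15769; -22528/15769 4379/15769 19093/15769]
step 1: x' = [48096751/60662265, 5739223/20220755, -122608823/60662265], P' = [147901382/60662265 -23052474/20220755 -73921186/60662265; -23052474/20220755 20819624/20220755 3590622/20220755; -73921186/60662265 3590622/20220755 67652588/60662265]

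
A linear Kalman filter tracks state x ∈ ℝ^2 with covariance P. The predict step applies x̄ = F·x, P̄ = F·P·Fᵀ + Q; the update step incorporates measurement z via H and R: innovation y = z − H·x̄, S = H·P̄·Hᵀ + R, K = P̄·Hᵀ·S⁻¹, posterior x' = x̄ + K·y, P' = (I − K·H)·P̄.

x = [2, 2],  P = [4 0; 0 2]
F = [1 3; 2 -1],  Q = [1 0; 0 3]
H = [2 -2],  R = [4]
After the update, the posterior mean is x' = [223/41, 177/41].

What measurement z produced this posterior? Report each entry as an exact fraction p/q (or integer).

x̄ = F·x = [8, 2]
P̄ = F·P·Fᵀ + Q = [23 2; 2 21]
S = H·P̄·Hᵀ + R = [164]
K = P̄·Hᵀ·S⁻¹ = [21/82; -19/82]
x' − x̄ = [-105/41, 95/41] = K·y
y = (KᵀK)⁻¹·Kᵀ·(x' − x̄) = [-10]
z = y + H·x̄ = [-10] + [12] = [2]

z = [2]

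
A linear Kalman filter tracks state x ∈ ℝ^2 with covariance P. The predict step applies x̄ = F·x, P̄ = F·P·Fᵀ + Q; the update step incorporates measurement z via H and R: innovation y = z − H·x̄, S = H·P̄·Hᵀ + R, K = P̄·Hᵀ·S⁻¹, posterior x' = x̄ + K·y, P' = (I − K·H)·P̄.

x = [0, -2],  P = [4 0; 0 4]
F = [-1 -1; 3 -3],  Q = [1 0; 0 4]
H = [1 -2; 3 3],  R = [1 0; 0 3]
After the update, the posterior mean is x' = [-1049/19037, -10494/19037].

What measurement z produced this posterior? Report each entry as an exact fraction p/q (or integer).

z = [1, -2]

x̄ = F·x = [2, 6]
P̄ = F·P·Fᵀ + Q = [9 0; 0 76]
S = H·P̄·Hᵀ + R = [314 -429; -429 768]
K = P̄·Hᵀ·S⁻¹ = [6165/19037 4113/19037; -6308/19037 2128/19037]
x' − x̄ = [-39123/19037, -124716/19037] = K·y
y = (KᵀK)⁻¹·Kᵀ·(x' − x̄) = [11, -26]
z = y + H·x̄ = [11, -26] + [-10, 24] = [1, -2]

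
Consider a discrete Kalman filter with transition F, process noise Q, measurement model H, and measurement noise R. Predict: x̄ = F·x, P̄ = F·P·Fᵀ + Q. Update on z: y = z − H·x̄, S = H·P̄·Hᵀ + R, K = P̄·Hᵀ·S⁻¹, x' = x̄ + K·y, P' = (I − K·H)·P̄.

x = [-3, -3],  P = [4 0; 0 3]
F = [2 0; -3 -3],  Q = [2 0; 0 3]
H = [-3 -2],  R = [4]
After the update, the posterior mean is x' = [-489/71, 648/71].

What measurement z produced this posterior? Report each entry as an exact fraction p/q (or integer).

z = [3]

x̄ = F·x = [-6, 18]
P̄ = F·P·Fᵀ + Q = [18 -24; -24 66]
S = H·P̄·Hᵀ + R = [142]
K = P̄·Hᵀ·S⁻¹ = [-3/71; -30/71]
x' − x̄ = [-63/71, -630/71] = K·y
y = (KᵀK)⁻¹·Kᵀ·(x' − x̄) = [21]
z = y + H·x̄ = [21] + [-18] = [3]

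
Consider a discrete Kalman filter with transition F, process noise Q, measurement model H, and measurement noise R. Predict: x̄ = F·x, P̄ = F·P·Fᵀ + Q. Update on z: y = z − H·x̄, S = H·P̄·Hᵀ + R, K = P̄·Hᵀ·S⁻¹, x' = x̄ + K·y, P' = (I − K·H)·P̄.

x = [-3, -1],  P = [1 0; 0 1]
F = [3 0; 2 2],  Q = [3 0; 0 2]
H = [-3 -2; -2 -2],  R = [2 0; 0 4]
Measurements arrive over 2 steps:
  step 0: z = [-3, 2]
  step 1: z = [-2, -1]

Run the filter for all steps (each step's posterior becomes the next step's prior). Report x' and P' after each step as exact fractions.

step 0: x̄ = F·x = [-9, -8]
step 0: P̄ = F·P·Fᵀ + Q = [12 6; 6 10]
step 0: y = z − H·x̄ = [-46, -32]
step 0: S = H·P̄·Hᵀ + R = [222 172; 172 140]
step 0: K = P̄·Hᵀ·S⁻¹ = [-6/17 3/17; 23/187 -71/187]
step 0: x' = x̄ + K·y = [27/17, -282/187]
step 0: P' = (I − K·H)·P̄ = [24/17 -30/17; -30/17 472/187]
step 1: x̄ = F·x = [81/17, 30/187]
step 1: P̄ = F·P·Fᵀ + Q = [267/17 -36/17; -36/17 678/187]
step 1: y = z − H·x̄ = [2359/187, 1655/187]
step 1: S = H·P̄·Hᵀ + R = [24767/187 16374/187; 16374/187 12040/187]
step 1: K = P̄·Hᵀ·S⁻¹ = [-17829/40223 7269/40223; 9642/40223 -14997/40223]
step 1: x' = x̄ + K·y = [31071/40223, -4641/40223]
step 1: P' = (I − K·H)·P̄ = [64734/40223 -79272/40223; -79272/40223 109266/40223]

step 0: x' = [27/17, -282/187], P' = [24/17 -30/17; -30/17 472/187]
step 1: x' = [31071/40223, -4641/40223], P' = [64734/40223 -79272/40223; -79272/40223 109266/40223]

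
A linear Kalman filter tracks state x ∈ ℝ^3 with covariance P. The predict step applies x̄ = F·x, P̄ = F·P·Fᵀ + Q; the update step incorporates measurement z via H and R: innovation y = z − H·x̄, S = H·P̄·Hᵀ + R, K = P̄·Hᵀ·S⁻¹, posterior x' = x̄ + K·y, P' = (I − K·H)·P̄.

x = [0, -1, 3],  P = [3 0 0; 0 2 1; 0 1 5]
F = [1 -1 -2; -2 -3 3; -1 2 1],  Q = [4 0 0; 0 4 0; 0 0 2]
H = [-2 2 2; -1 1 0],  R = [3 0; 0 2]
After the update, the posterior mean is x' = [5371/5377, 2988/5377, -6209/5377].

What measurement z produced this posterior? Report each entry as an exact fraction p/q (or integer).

x̄ = F·x = [-5, 12, 1]
P̄ = F·P·Fᵀ + Q = [33 -27 -22; -27 61 12; -22 12 22]
S = H·P̄·Hᵀ + R = [955 364; 364 150]
K = P̄·Hᵀ·S⁻¹ = [-1380/5377 1198/5377; -1016/5377 5620/5377; 2212/5377 -4149/5377]
x' − x̄ = [32256/5377, -61536/5377, -11586/5377] = K·y
y = (KᵀK)⁻¹·Kᵀ·(x' − x̄) = [-39, -18]
z = y + H·x̄ = [-39, -18] + [36, 17] = [-3, -1]

z = [-3, -1]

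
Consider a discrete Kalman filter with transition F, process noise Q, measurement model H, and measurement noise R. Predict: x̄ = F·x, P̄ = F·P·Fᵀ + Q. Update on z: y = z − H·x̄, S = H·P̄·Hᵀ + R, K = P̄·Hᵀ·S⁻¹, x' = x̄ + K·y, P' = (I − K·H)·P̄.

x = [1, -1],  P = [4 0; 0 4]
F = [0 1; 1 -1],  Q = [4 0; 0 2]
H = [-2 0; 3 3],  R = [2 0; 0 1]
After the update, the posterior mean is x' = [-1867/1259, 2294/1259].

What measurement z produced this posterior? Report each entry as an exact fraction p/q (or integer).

z = [3, 1]

x̄ = F·x = [-1, 2]
P̄ = F·P·Fᵀ + Q = [8 -4; -4 10]
S = H·P̄·Hᵀ + R = [34 -24; -24 91]
K = P̄·Hᵀ·S⁻¹ = [-584/1259 12/1259; 580/1259 402/1259]
x' − x̄ = [-608/1259, -224/1259] = K·y
y = (KᵀK)⁻¹·Kᵀ·(x' − x̄) = [1, -2]
z = y + H·x̄ = [1, -2] + [2, 3] = [3, 1]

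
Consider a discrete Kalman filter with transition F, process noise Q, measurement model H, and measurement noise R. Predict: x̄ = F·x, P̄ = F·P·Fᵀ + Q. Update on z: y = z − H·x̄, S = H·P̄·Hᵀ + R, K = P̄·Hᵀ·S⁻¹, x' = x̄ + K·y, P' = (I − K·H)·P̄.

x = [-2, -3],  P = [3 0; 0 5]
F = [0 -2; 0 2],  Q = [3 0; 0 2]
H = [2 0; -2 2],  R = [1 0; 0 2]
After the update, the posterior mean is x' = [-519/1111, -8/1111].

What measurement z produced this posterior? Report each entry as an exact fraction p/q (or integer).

z = [-1, 1]

x̄ = F·x = [6, -6]
P̄ = F·P·Fᵀ + Q = [23 -20; -20 22]
S = H·P̄·Hᵀ + R = [93 -172; -172 342]
K = P̄·Hᵀ·S⁻¹ = [470/1111 -43/1111; 384/1111 466/1111]
x' − x̄ = [-7185/1111, 6658/1111] = K·y
y = (KᵀK)⁻¹·Kᵀ·(x' − x̄) = [-13, 25]
z = y + H·x̄ = [-13, 25] + [12, -24] = [-1, 1]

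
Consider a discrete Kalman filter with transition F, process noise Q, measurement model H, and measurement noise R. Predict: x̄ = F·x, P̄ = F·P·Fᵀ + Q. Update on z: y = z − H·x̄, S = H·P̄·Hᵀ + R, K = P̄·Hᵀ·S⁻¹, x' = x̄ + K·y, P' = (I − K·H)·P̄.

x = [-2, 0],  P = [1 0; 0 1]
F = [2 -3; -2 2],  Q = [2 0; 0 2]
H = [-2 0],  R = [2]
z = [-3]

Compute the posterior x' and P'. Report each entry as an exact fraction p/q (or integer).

x̄ = F·x = [-4, 4]
P̄ = F·P·Fᵀ + Q = [15 -10; -10 10]
y = z − H·x̄ = [-11]
S = H·P̄·Hᵀ + R = [62]
K = P̄·Hᵀ·S⁻¹ = [-15/31; 10/31]
x' = x̄ + K·y = [41/31, 14/31]
P' = (I − K·H)·P̄ = [15/31 -10/31; -10/31 110/31]

x' = [41/31, 14/31]
P' = [15/31 -10/31; -10/31 110/31]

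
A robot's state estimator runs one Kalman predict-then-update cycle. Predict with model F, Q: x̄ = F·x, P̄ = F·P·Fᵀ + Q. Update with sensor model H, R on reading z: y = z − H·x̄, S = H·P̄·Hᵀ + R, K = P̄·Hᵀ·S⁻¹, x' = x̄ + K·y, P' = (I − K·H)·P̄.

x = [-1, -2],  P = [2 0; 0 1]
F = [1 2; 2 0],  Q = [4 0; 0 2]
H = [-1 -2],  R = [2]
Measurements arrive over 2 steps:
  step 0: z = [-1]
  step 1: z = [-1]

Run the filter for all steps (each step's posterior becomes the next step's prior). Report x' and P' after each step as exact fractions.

step 0: x̄ = F·x = [-5, -2]
step 0: P̄ = F·P·Fᵀ + Q = [10 4; 4 10]
step 0: y = z − H·x̄ = [-10]
step 0: S = H·P̄·Hᵀ + R = [68]
step 0: K = P̄·Hᵀ·S⁻¹ = [-9/34; -6/17]
step 0: x' = x̄ + K·y = [-40/17, 26/17]
step 0: P' = (I − K·H)·P̄ = [89/17 -40/17; -40/17 26/17]
step 1: x̄ = F·x = [12/17, -80/17]
step 1: P̄ = F·P·Fᵀ + Q = [101/17 18/17; 18/17 390/17]
step 1: y = z − H·x̄ = [-165/17]
step 1: S = H·P̄·Hᵀ + R = [1767/17]
step 1: K = P̄·Hᵀ·S⁻¹ = [-137/1767; -14/31]
step 1: x' = x̄ + K·y = [859/589, -10/31]
step 1: P' = (I − K·H)·P̄ = [9394/1767 -80/31; -80/31 54/31]

step 0: x' = [-40/17, 26/17], P' = [89/17 -40/17; -40/17 26/17]
step 1: x' = [859/589, -10/31], P' = [9394/1767 -80/31; -80/31 54/31]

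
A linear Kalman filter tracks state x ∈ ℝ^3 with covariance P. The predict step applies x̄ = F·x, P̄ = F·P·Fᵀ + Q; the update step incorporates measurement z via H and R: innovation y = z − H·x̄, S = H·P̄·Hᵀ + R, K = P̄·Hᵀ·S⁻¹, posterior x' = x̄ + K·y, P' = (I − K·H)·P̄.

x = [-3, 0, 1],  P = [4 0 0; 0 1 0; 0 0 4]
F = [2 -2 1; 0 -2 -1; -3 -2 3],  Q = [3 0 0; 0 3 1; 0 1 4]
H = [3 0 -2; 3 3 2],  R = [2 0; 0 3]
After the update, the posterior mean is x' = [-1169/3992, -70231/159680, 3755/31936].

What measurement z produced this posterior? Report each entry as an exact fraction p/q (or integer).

z = [-1, -2]

x̄ = F·x = [-5, -1, 12]
P̄ = F·P·Fᵀ + Q = [27 0 -8; 0 11 -7; -8 -7 80]
S = H·P̄·Hᵀ + R = [661 -35; -35 485]
K = P̄·Hᵀ·S⁻¹ = [1233/7984 1159/7984; 1491/63872 13049/319360; -17043/63872 13915/63872]
x' − x̄ = [18791/3992, 89449/159680, -379477/31936] = K·y
y = (KᵀK)⁻¹·Kᵀ·(x' − x̄) = [38, -8]
z = y + H·x̄ = [38, -8] + [-39, 6] = [-1, -2]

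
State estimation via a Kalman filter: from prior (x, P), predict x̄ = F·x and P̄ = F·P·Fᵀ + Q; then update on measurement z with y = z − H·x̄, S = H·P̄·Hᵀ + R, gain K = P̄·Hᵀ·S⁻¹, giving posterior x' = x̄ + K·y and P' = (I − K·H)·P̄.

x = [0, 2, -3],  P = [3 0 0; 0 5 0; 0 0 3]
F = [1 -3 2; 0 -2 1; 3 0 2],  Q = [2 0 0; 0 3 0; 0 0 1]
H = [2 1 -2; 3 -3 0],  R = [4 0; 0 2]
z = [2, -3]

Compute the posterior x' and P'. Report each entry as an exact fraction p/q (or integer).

x̄ = F·x = [-12, -7, -6]
P̄ = F·P·Fᵀ + Q = [62 36 21; 36 26 6; 21 6 40]
y = z − H·x̄ = [21, 12]
S = H·P̄·Hᵀ + R = [390 96; 96 146]
K = P̄·Hᵀ·S⁻¹ = [2435/11931 1591/3977; 59/291 7/97; -2248/11931 3437/7954]
x' = x̄ + K·y = [-11587/3977, -182/97, -18976/3977]
P' = (I − K·H)·P̄ = [80098/11931 1876/291 113686/11931; 1876/291 1862/291 2689/291; 113686/11931 2689/291 346613/23862]

x' = [-11587/3977, -182/97, -18976/3977]
P' = [80098/11931 1876/291 113686/11931; 1876/291 1862/291 2689/291; 113686/11931 2689/291 346613/23862]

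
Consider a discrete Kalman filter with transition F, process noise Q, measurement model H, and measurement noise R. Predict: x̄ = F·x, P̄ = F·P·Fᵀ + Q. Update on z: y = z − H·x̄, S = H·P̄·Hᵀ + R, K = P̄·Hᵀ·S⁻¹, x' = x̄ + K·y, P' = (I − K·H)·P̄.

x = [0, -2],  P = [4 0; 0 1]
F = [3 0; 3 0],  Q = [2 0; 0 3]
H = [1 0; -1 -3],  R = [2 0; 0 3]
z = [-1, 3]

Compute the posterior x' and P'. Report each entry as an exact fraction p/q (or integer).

x̄ = F·x = [0, 0]
P̄ = F·P·Fᵀ + Q = [38 36; 36 39]
y = z − H·x̄ = [-1, 3]
S = H·P̄·Hᵀ + R = [40 -146; -146 608]
K = P̄·Hᵀ·S⁻¹ = [447/751 -73/751; -225/1502 -216/751]
x' = x̄ + K·y = [-666/751, -1071/1502]
P' = (I − K·H)·P̄ = [894/751 -225/751; -225/751 291/751]

x' = [-666/751, -1071/1502]
P' = [894/751 -225/751; -225/751 291/751]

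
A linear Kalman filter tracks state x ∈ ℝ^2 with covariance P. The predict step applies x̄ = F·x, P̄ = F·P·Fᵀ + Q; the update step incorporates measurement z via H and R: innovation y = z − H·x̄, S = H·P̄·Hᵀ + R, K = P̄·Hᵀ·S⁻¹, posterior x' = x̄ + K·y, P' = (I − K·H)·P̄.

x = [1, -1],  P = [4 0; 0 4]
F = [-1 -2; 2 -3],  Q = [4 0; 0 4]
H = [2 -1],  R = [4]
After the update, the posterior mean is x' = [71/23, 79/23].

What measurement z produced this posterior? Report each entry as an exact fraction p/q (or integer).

x̄ = F·x = [1, 5]
P̄ = F·P·Fᵀ + Q = [24 16; 16 56]
S = H·P̄·Hᵀ + R = [92]
K = P̄·Hᵀ·S⁻¹ = [8/23; -6/23]
x' − x̄ = [48/23, -36/23] = K·y
y = (KᵀK)⁻¹·Kᵀ·(x' − x̄) = [6]
z = y + H·x̄ = [6] + [-3] = [3]

z = [3]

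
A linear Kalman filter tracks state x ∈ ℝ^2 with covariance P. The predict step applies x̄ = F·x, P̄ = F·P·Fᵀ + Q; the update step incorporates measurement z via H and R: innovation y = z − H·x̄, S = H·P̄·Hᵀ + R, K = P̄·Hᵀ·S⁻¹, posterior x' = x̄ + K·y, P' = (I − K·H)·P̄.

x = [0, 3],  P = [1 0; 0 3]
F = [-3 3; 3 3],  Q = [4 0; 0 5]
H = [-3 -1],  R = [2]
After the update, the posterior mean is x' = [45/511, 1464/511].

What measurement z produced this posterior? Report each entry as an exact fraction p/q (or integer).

z = [-3]

x̄ = F·x = [9, 9]
P̄ = F·P·Fᵀ + Q = [40 18; 18 41]
S = H·P̄·Hᵀ + R = [511]
K = P̄·Hᵀ·S⁻¹ = [-138/511; -95/511]
x' − x̄ = [-4554/511, -3135/511] = K·y
y = (KᵀK)⁻¹·Kᵀ·(x' − x̄) = [33]
z = y + H·x̄ = [33] + [-36] = [-3]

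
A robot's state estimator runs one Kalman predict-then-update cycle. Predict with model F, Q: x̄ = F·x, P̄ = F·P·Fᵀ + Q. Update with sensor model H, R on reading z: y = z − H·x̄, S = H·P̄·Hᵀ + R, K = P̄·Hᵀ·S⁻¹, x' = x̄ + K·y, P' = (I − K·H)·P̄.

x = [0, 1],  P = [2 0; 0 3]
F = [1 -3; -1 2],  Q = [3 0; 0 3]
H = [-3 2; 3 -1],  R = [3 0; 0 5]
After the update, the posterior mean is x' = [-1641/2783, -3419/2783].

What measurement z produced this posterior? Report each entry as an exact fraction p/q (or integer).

x̄ = F·x = [-3, 2]
P̄ = F·P·Fᵀ + Q = [32 -20; -20 17]
S = H·P̄·Hᵀ + R = [599 -502; -502 430]
K = P̄·Hᵀ·S⁻¹ = [-124/2783 606/2783; 883/2783 1065/5566]
x' − x̄ = [6708/2783, -8985/2783] = K·y
y = (KᵀK)⁻¹·Kᵀ·(x' − x̄) = [-15, 8]
z = y + H·x̄ = [-15, 8] + [13, -11] = [-2, -3]

z = [-2, -3]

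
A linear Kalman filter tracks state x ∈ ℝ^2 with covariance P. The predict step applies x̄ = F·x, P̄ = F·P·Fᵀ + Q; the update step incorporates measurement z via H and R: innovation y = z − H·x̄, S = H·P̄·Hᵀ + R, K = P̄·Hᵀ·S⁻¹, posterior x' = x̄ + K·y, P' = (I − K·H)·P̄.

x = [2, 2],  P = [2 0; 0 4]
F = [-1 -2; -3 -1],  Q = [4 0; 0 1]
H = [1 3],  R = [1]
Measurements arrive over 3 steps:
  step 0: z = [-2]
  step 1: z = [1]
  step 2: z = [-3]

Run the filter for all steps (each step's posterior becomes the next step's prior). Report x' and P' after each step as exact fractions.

step 0: x' = [-46/157, -94/157], P' = [1406/157 -458/157; -458/157 333/314]
step 1: x' = [253268/202321, -16467/202321], P' = [812330/202321 -267508/202321; -267508/202321 110525/202321]
step 2: x' = [-34902998/60077819, -49057947/60077819], P' = [239593762/60077819 -78747876/60077819; -78747876/60077819 32529888/60077819]

step 0: x̄ = F·x = [-6, -8]
step 0: P̄ = F·P·Fᵀ + Q = [22 14; 14 23]
step 0: y = z − H·x̄ = [28]
step 0: S = H·P̄·Hᵀ + R = [314]
step 0: K = P̄·Hᵀ·S⁻¹ = [32/157; 83/314]
step 0: x' = x̄ + K·y = [-46/157, -94/157]
step 0: P' = (I − K·H)·P̄ = [1406/157 -458/157; -458/157 333/314]
step 1: x̄ = F·x = [234/157, 232/157]
step 1: P̄ = F·P·Fᵀ + Q = [868/157 1345/157; 1345/157 20459/314]
step 1: y = z − H·x̄ = [-773/157]
step 1: S = H·P̄·Hᵀ + R = [202321/314]
step 1: K = P̄·Hᵀ·S⁻¹ = [9806/202321; 64067/202321]
step 1: x' = x̄ + K·y = [253268/202321, -16467/202321]
step 1: P' = (I − K·H)·P̄ = [812330/202321 -267508/202321; -267508/202321 110525/202321]
step 2: x̄ = F·x = [-220334/202321, -106191/28903]
step 2: P̄ = F·P·Fᵀ + Q = [993682/202321 112212/28903; 112212/28903 122832/4129]
step 2: y = z − H·x̄ = [1843382/202321]
step 2: S = H·P̄·Hᵀ + R = [60077819/202321]
step 2: K = P̄·Hᵀ·S⁻¹ = [3350134/60077819; 18841788/60077819]
step 2: x' = x̄ + K·y = [-34902998/60077819, -49057947/60077819]
step 2: P' = (I − K·H)·P̄ = [239593762/60077819 -78747876/60077819; -78747876/60077819 32529888/60077819]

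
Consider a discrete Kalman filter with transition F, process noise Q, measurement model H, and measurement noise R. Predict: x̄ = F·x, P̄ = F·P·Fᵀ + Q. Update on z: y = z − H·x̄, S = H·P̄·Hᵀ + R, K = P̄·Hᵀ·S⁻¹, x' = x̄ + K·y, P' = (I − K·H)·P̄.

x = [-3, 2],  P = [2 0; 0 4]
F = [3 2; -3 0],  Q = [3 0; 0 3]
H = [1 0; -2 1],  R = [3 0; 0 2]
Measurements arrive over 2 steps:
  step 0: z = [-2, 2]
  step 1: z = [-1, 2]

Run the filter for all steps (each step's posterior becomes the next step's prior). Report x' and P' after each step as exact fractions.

step 0: x̄ = F·x = [-5, 9]
step 0: P̄ = F·P·Fᵀ + Q = [37 -18; -18 21]
step 0: y = z − H·x̄ = [3, -17]
step 0: S = H·P̄·Hᵀ + R = [40 -92; -92 243]
step 0: K = P̄·Hᵀ·S⁻¹ = [527/1256 -69/314; 435/628 78/157]
step 0: x' = x̄ + K·y = [-7/1256, 1653/628]
step 0: P' = (I − K·H)·P̄ = [1581/1256 1305/628; 1305/628 1617/314]
step 1: x̄ = F·x = [6591/1256, 21/1256]
step 1: P̄ = F·P·Fᵀ + Q = [75189/1256 -29889/1256; -29889/1256 17997/1256]
step 1: y = z − H·x̄ = [-7847/1256, 15673/1256]
step 1: S = H·P̄·Hᵀ + R = [78957/1256 -180267/1256; -180267/1256 440821/1256]
step 1: K = P̄·Hᵀ·S⁻¹ = [172160/612981 -60089/204327; 74714/204327 22201/68109]
step 1: x' = x̄ + K·y = [-108365/612981, 367738/204327]
step 1: P' = (I − K·H)·P̄ = [172160/204327 74714/68109; 74714/68109 64610/22703]

step 0: x' = [-7/1256, 1653/628], P' = [1581/1256 1305/628; 1305/628 1617/314]
step 1: x' = [-108365/612981, 367738/204327], P' = [172160/204327 74714/68109; 74714/68109 64610/22703]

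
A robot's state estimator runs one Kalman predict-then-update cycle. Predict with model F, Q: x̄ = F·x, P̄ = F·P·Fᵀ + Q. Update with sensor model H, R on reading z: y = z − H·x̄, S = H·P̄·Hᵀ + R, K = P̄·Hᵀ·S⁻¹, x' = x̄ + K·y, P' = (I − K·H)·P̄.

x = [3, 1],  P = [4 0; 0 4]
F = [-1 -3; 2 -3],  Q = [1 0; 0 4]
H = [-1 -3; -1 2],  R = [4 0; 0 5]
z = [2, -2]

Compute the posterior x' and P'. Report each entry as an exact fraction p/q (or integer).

x' = [-14027/41997, -27253/41997]
P' = [93052/41997 -10024/41997; -10024/41997 14728/41997]

x̄ = F·x = [-6, 3]
P̄ = F·P·Fᵀ + Q = [41 28; 28 56]
y = z − H·x̄ = [5, -14]
S = H·P̄·Hᵀ + R = [717 -267; -267 158]
K = P̄·Hᵀ·S⁻¹ = [-15745/41997 -7540/13999; -8540/41997 2632/13999]
x' = x̄ + K·y = [-14027/41997, -27253/41997]
P' = (I − K·H)·P̄ = [93052/41997 -10024/41997; -10024/41997 14728/41997]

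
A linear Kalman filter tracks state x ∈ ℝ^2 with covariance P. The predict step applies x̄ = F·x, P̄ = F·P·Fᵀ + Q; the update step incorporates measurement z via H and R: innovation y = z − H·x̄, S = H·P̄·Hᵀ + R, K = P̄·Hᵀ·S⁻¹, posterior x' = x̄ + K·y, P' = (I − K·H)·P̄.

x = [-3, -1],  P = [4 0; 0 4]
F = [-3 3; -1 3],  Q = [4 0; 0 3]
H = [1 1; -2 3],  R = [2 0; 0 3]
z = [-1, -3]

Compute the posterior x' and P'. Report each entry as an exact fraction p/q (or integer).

x̄ = F·x = [6, 0]
P̄ = F·P·Fᵀ + Q = [76 48; 48 43]
y = z − H·x̄ = [-7, 9]
S = H·P̄·Hᵀ + R = [217 25; 25 118]
K = P̄·Hᵀ·S⁻¹ = [4944/8327 -1612/8327; 9913/24981 4886/24981]
x' = x̄ + K·y = [846/8327, -25417/24981]
P' = (I − K·H)·P̄ = [6900/8327 2988/8327; 2988/8327 10862/24981]

x' = [846/8327, -25417/24981]
P' = [6900/8327 2988/8327; 2988/8327 10862/24981]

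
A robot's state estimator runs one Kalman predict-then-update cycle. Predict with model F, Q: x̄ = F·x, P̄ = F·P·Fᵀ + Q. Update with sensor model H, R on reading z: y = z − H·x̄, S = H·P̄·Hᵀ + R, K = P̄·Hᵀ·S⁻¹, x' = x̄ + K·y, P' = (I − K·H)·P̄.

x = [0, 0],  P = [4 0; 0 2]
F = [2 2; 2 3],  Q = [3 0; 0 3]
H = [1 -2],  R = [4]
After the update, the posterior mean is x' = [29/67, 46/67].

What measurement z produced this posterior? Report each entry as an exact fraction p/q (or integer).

x̄ = F·x = [0, 0]
P̄ = F·P·Fᵀ + Q = [27 28; 28 37]
S = H·P̄·Hᵀ + R = [67]
K = P̄·Hᵀ·S⁻¹ = [-29/67; -46/67]
x' − x̄ = [29/67, 46/67] = K·y
y = (KᵀK)⁻¹·Kᵀ·(x' − x̄) = [-1]
z = y + H·x̄ = [-1] + [0] = [-1]

z = [-1]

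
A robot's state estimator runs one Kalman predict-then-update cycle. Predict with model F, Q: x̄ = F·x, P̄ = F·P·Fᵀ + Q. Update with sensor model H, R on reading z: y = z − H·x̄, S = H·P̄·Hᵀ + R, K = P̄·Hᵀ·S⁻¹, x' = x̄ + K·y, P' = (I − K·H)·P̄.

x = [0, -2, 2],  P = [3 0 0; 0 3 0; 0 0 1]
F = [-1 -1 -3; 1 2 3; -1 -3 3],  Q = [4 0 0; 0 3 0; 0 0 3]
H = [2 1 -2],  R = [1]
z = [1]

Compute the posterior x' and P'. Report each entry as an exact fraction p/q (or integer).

x̄ = F·x = [-4, 2, 12]
P̄ = F·P·Fᵀ + Q = [19 -18 3; -18 27 -12; 3 -12 42]
y = z − H·x̄ = [31]
S = H·P̄·Hᵀ + R = [224]
K = P̄·Hᵀ·S⁻¹ = [1/16; 15/224; -45/112]
x' = x̄ + K·y = [-33/16, 913/224, -51/112]
P' = (I − K·H)·P̄ = [145/8 -303/16 69/8; -303/16 5823/224 -669/112; 69/8 -669/112 327/56]

x' = [-33/16, 913/224, -51/112]
P' = [145/8 -303/16 69/8; -303/16 5823/224 -669/112; 69/8 -669/112 327/56]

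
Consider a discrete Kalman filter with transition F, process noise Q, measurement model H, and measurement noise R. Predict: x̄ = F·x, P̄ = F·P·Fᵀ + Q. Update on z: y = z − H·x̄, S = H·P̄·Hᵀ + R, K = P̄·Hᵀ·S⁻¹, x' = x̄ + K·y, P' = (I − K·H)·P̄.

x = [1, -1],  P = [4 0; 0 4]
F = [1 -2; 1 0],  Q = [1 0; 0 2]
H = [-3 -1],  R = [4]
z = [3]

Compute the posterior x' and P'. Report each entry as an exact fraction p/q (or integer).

x' = [-202/223, -11/223]
P' = [194/223 -314/223; -314/223 1014/223]

x̄ = F·x = [3, 1]
P̄ = F·P·Fᵀ + Q = [21 4; 4 6]
y = z − H·x̄ = [13]
S = H·P̄·Hᵀ + R = [223]
K = P̄·Hᵀ·S⁻¹ = [-67/223; -18/223]
x' = x̄ + K·y = [-202/223, -11/223]
P' = (I − K·H)·P̄ = [194/223 -314/223; -314/223 1014/223]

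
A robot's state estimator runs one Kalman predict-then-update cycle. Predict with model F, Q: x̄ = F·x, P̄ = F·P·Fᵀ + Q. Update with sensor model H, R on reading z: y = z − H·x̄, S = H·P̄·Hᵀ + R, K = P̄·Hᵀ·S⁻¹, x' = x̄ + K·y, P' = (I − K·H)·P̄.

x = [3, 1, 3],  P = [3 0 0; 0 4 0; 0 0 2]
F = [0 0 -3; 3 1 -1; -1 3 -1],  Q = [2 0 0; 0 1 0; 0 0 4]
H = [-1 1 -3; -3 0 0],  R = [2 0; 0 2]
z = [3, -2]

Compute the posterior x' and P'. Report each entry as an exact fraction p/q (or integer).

x̄ = F·x = [-9, 7, -3]
P̄ = F·P·Fᵀ + Q = [20 6 6; 6 34 5; 6 5 45]
y = z − H·x̄ = [-22, -29]
S = H·P̄·Hᵀ + R = [455 96; 96 182]
K = P̄·Hᵀ·S⁻¹ = [-32/36797 -12114/36797; 2047/36797 -4719/36797; -11512/36797 2433/36797]
x' = x̄ + K·y = [20837/36797, 349396/36797, 72316/36797]
P' = (I − K·H)·P̄ = [8076/36797 3146/36797 -1622/36797; 3146/36797 1139545/36797 377435/36797; -1622/36797 377435/36797 134027/36797]

x' = [20837/36797, 349396/36797, 72316/36797]
P' = [8076/36797 3146/36797 -1622/36797; 3146/36797 1139545/36797 377435/36797; -1622/36797 377435/36797 134027/36797]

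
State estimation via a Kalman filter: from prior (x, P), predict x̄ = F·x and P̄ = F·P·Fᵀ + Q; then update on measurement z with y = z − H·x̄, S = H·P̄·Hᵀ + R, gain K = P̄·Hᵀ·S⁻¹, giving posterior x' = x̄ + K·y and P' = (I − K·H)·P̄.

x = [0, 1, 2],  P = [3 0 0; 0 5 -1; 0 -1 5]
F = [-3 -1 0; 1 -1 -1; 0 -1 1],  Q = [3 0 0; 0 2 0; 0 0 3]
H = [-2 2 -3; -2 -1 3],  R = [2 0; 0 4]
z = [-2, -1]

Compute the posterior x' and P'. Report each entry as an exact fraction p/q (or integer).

x̄ = F·x = [-1, -3, 1]
P̄ = F·P·Fᵀ + Q = [35 -5 6; -5 13 0; 6 0 15]
y = z − H·x̄ = [5, -9]
S = H·P̄·Hᵀ + R = [441 -11; -11 200]
K = P̄·Hᵀ·S⁻¹ = [-20117/88079 -21805/88079; 7167/88079 -927/88079; -11037/88079 13926/88079]
x' = x̄ + K·y = [7581/88079, -220059/88079, -92440/88079]
P' = (I − K·H)·P̄ = [86464/88079 218402/88079 101370/88079; 218402/88079 884234/88079 439110/88079; 101370/88079 439110/88079 232518/88079]

x' = [7581/88079, -220059/88079, -92440/88079]
P' = [86464/88079 218402/88079 101370/88079; 218402/88079 884234/88079 439110/88079; 101370/88079 439110/88079 232518/88079]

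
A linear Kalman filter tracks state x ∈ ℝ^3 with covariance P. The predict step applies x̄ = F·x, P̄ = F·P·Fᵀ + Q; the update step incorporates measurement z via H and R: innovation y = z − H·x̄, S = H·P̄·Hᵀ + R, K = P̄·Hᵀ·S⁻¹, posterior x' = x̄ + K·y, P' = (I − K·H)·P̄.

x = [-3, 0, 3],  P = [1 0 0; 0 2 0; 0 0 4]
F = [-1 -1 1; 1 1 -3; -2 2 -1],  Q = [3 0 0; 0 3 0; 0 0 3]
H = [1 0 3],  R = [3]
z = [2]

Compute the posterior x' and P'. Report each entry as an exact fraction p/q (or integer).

x̄ = F·x = [6, -12, 3]
P̄ = F·P·Fᵀ + Q = [10 -15 -6; -15 42 14; -6 14 19]
y = z − H·x̄ = [-13]
S = H·P̄·Hᵀ + R = [148]
K = P̄·Hᵀ·S⁻¹ = [-2/37; 27/148; 51/148]
x' = x̄ + K·y = [248/37, -2127/148, -219/148]
P' = (I − K·H)·P̄ = [354/37 -501/37 -120/37; -501/37 5487/148 695/148; -120/37 695/148 211/148]

x' = [248/37, -2127/148, -219/148]
P' = [354/37 -501/37 -120/37; -501/37 5487/148 695/148; -120/37 695/148 211/148]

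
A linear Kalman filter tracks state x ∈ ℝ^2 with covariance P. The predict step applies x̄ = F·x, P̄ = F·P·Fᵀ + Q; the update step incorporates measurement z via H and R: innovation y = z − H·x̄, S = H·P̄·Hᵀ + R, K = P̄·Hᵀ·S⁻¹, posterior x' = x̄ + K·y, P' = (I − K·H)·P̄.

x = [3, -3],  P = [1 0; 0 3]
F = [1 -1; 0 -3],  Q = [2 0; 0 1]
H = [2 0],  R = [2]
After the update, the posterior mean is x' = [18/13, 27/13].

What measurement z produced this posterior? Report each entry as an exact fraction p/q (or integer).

z = [2]

x̄ = F·x = [6, 9]
P̄ = F·P·Fᵀ + Q = [6 9; 9 28]
S = H·P̄·Hᵀ + R = [26]
K = P̄·Hᵀ·S⁻¹ = [6/13; 9/13]
x' − x̄ = [-60/13, -90/13] = K·y
y = (KᵀK)⁻¹·Kᵀ·(x' − x̄) = [-10]
z = y + H·x̄ = [-10] + [12] = [2]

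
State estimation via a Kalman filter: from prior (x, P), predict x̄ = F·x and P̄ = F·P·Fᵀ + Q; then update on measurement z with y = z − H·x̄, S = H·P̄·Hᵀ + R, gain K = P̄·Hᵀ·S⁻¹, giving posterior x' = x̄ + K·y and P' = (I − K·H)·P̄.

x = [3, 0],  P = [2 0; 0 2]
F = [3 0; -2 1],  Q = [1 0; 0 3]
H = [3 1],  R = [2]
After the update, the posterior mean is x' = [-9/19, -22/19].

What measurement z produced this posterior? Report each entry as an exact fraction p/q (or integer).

z = [-3]

x̄ = F·x = [9, -6]
P̄ = F·P·Fᵀ + Q = [19 -12; -12 13]
S = H·P̄·Hᵀ + R = [114]
K = P̄·Hᵀ·S⁻¹ = [15/38; -23/114]
x' − x̄ = [-180/19, 92/19] = K·y
y = (KᵀK)⁻¹·Kᵀ·(x' − x̄) = [-24]
z = y + H·x̄ = [-24] + [21] = [-3]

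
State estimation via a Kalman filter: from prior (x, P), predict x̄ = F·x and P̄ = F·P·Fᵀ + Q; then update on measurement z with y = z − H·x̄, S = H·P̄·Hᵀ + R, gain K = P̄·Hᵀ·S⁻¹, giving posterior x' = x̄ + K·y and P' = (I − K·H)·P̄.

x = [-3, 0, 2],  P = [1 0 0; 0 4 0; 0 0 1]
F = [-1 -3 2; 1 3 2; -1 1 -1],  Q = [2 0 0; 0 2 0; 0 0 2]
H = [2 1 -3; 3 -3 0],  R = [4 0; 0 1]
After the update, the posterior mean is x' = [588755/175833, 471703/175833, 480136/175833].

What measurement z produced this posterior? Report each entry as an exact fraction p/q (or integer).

z = [1, 2]

x̄ = F·x = [7, 1, 1]
P̄ = F·P·Fᵀ + Q = [43 -33 -13; -33 43 9; -13 9 8]
S = H·P̄·Hᵀ + R = [261 426; 426 1369]
K = P̄·Hᵀ·S⁻¹ = [28820/175833 6772/58611; 28678/175833 -12736/58611; -28013/175833 80/58611]
x' − x̄ = [-642076/175833, 295870/175833, 304303/175833] = K·y
y = (KᵀK)⁻¹·Kᵀ·(x' − x̄) = [-11, -16]
z = y + H·x̄ = [-11, -16] + [12, 18] = [1, 2]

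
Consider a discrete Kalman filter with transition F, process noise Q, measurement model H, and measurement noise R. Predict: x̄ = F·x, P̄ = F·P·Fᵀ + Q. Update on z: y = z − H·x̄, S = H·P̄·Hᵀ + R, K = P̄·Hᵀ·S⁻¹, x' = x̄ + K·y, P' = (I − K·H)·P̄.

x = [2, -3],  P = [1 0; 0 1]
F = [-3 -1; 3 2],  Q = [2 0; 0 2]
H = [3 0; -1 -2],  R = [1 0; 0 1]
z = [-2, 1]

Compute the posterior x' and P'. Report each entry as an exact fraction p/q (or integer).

x̄ = F·x = [-3, 0]
P̄ = F·P·Fᵀ + Q = [12 -11; -11 15]
y = z − H·x̄ = [7, -2]
S = H·P̄·Hᵀ + R = [109 30; 30 29]
K = P̄·Hᵀ·S⁻¹ = [744/2261 10/2261; -387/2261 -1081/2261]
x' = x̄ + K·y = [-1595/2261, -547/2261]
P' = (I − K·H)·P̄ = [248/2261 -129/2261; -129/2261 605/2261]

x' = [-1595/2261, -547/2261]
P' = [248/2261 -129/2261; -129/2261 605/2261]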